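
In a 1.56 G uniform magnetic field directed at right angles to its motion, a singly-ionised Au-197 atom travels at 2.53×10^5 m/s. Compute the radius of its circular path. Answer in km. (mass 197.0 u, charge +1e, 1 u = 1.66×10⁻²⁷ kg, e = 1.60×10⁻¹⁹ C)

The magnetic force provides the centripetal force: qvB = mv²/r, so r = mv/(qB).
r = (3.27×10^-25 kg)(2.53×10^5 m/s) / [(1×1.60×10^-19 C)(1.56×10^-4 T)] = 3310 m.

r ≈ 3.31 km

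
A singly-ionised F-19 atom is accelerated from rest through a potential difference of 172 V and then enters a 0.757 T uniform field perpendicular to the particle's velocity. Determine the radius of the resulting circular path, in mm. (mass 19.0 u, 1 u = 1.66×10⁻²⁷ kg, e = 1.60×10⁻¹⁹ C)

r ≈ 10.9 mm

The kinetic energy gained is K = qV = (1×1.60×10^-19)(172) = 2.75×10^-17 J.
v = √(2K/m) = 4.18×10^4 m/s.
r = mv/(qB) = (3.15×10^-26)(4.18×10^4) / [(1×1.60×10^-19)(0.757)] = 0.0109 m.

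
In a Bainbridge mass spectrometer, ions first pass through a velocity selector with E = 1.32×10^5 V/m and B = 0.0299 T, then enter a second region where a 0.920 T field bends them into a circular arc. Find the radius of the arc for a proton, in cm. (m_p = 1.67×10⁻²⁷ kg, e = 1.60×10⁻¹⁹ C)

r ≈ 5.01 cm

The selector passes v = E/B = 1.32×10^5/0.0299 = 4.41×10^6 m/s.
In the deflection region, r = mv/(qB₂) = (1.67×10^-27)(4.41×10^6) / [(1×1.60×10^-19)(0.920)] = 0.0501 m.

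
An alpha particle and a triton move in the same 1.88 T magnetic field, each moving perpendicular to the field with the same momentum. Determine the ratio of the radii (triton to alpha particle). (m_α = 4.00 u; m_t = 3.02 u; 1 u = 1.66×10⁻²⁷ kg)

ratio ≈ 2.00

r = p/(qB) ⇒ at equal p, r ∝ 1/q.
r_{triton}/r_{alpha particle} = 2.00.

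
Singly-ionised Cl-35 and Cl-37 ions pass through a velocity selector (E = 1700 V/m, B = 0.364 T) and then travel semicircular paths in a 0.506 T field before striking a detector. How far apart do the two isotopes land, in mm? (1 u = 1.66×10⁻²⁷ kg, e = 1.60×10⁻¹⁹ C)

Both emerge at v = E/B₁ = 4670 m/s.
r = mv/(qB₂), so r₁ = 3.352×10^-3 m and r₂ = 3.543×10^-3 m, giving Δr = 1.92×10^-4 m.
After a semicircle each ion lands a diameter 2r from the entry slit, so the separation is 2Δr = 3.83×10^-4 m.

Δd ≈ 0.383 mm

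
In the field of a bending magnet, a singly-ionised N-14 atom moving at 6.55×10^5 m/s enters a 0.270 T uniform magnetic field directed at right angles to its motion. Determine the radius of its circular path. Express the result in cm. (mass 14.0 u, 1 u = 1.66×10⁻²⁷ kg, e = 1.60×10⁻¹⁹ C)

r ≈ 35.2 cm

The magnetic force provides the centripetal force: qvB = mv²/r, so r = mv/(qB).
r = (2.32×10^-26 kg)(6.55×10^5 m/s) / [(1×1.60×10^-19 C)(0.270 T)] = 0.352 m.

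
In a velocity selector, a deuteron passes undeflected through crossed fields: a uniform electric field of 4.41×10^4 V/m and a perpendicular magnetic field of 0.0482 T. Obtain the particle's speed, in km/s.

v ≈ 915 km/s

For zero net force, qE = qvB, so v = E/B.
v = (4.41×10^4) / (0.0482) = 9.15×10^5 m/s.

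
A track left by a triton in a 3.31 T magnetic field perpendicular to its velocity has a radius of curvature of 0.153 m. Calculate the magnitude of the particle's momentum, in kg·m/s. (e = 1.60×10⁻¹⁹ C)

Since qvB = mv²/r, the momentum p = mv = qBr.
p = (1×1.60×10^-19)(3.31)(0.153) = 8.10×10^-20 kg·m/s.

p ≈ 8.10×10^-20 kg·m/s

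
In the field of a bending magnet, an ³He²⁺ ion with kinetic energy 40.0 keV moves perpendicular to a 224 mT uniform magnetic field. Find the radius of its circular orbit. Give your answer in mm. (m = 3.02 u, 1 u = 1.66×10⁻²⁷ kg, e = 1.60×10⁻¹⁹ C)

Convert the energy: K = 40.0 keV = 6.40×10^-15 J.
v = √(2K/m) = √(2·6.40×10^-15/5.01×10^-27) = 1.60×10^6 m/s.
r = mv/(qB) = (5.01×10^-27)(1.60×10^6) / [(2×1.60×10^-19)(0.224)] = 0.112 m.

r ≈ 112 mm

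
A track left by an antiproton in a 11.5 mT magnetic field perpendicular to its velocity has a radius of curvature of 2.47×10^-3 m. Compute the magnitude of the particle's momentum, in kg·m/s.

p ≈ 4.54×10^-24 kg·m/s

Since qvB = mv²/r, the momentum p = mv = qBr.
p = (1×1.60×10^-19)(0.0115)(2.47×10^-3) = 4.54×10^-24 kg·m/s.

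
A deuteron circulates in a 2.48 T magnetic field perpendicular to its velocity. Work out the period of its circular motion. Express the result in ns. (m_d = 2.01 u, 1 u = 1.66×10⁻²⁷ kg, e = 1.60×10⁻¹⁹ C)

T ≈ 52.8 ns

The cyclotron period is independent of speed: T = 2πm/(qB).
T = 2π(3.34×10^-27) / [(1×1.60×10^-19)(2.48)] = 5.28×10^-8 s.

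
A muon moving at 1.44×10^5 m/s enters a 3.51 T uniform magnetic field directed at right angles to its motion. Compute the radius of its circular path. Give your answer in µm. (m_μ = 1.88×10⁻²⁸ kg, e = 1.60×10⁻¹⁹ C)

r ≈ 48.2 µm

The magnetic force provides the centripetal force: qvB = mv²/r, so r = mv/(qB).
r = (1.88×10^-28 kg)(1.44×10^5 m/s) / [(1×1.60×10^-19 C)(3.51 T)] = 4.82×10^-5 m.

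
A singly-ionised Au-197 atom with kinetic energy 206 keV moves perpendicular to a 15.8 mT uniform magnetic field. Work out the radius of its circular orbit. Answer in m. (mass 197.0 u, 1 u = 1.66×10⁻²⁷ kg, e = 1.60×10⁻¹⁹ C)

r ≈ 58.1 m

Convert the energy: K = 206 keV = 3.30×10^-14 J.
v = √(2K/m) = √(2·3.30×10^-14/3.27×10^-25) = 4.49×10^5 m/s.
r = mv/(qB) = (3.27×10^-25)(4.49×10^5) / [(1×1.60×10^-19)(0.0158)] = 58.1 m.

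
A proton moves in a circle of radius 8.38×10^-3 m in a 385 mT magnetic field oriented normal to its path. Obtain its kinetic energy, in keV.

K ≈ 0.499 keV

v = qBr/m = (1×1.60×10^-19)(0.385)(8.38×10^-3) / (1.67×10^-27) = 3.09×10^5 m/s.
K = ½mv² = 0.5·(1.67×10^-27)·(3.09×10^5)² = 7.98×10^-17 J = 0.499 keV.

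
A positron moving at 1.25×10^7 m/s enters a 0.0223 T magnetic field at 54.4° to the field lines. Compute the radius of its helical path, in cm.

r ≈ 0.260 cm

Only the perpendicular component v⊥ = v sin54.4° = 1.02×10^7 m/s is bent by the field.
r = m v⊥ /(qB) = (9.11×10^-31)(1.02×10^7) / [(1×1.60×10^-19)(0.0223)] = 2.60×10^-3 m.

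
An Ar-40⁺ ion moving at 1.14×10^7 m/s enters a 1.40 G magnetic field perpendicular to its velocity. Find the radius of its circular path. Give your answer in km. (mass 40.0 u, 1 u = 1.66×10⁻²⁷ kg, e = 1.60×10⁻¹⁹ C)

The magnetic force provides the centripetal force: qvB = mv²/r, so r = mv/(qB).
r = (6.64×10^-26 kg)(1.14×10^7 m/s) / [(1×1.60×10^-19 C)(1.40×10^-4 T)] = 3.38×10^4 m.

r ≈ 33.8 km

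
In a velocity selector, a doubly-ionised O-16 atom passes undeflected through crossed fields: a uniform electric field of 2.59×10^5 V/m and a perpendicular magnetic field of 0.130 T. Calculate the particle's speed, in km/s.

v ≈ 1990 km/s

For zero net force, qE = qvB, so v = E/B.
v = (2.59×10^5) / (0.130) = 1.99×10^6 m/s.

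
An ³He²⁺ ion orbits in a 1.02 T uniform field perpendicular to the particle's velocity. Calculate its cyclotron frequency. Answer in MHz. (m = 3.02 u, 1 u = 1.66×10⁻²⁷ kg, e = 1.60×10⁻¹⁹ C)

f = qB/(2πm) = (2×1.60×10^-19)(1.02) / [2π(5.01×10^-27)] = 1.04×10^7 Hz.

f ≈ 10.4 MHz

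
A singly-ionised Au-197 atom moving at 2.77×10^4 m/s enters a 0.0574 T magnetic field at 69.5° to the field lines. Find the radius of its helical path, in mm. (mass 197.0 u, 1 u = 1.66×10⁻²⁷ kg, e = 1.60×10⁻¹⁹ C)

r ≈ 924 mm

Only the perpendicular component v⊥ = v sin69.5° = 2.59×10^4 m/s is bent by the field.
r = m v⊥ /(qB) = (3.27×10^-25)(2.59×10^4) / [(1×1.60×10^-19)(0.0574)] = 0.924 m.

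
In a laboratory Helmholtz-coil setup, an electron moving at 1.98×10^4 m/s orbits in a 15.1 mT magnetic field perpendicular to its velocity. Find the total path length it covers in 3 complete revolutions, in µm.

L ≈ 141 µm

r = mv/(qB) = 7.47×10^-6 m, so one revolution covers 2πr = 4.69×10^-5 m.
In 3 revolutions: L = 3·2πr = 1.41×10^-4 m.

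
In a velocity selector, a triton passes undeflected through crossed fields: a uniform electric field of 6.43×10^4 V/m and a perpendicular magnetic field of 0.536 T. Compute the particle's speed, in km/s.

For zero net force, qE = qvB, so v = E/B.
v = (6.43×10^4) / (0.536) = 1.20×10^5 m/s.

v ≈ 120 km/s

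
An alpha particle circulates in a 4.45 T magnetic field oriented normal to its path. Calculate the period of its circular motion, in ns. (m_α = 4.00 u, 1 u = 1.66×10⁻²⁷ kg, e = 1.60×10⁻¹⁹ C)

The cyclotron period is independent of speed: T = 2πm/(qB).
T = 2π(6.64×10^-27) / [(2×1.60×10^-19)(4.45)] = 2.93×10^-8 s.

T ≈ 29.3 ns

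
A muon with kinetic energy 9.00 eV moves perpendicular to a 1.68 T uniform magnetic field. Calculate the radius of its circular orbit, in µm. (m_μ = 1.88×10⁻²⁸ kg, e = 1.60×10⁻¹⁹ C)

Convert the energy: K = 9.00 eV = 1.44×10^-18 J.
v = √(2K/m) = √(2·1.44×10^-18/1.88×10^-28) = 1.24×10^5 m/s.
r = mv/(qB) = (1.88×10^-28)(1.24×10^5) / [(1×1.60×10^-19)(1.68)] = 8.66×10^-5 m.

r ≈ 86.6 µm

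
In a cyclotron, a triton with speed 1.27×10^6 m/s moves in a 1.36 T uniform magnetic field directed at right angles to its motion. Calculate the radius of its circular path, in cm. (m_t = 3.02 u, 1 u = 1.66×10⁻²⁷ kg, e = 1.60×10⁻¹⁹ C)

r ≈ 2.93 cm

The magnetic force provides the centripetal force: qvB = mv²/r, so r = mv/(qB).
r = (5.01×10^-27 kg)(1.27×10^6 m/s) / [(1×1.60×10^-19 C)(1.36 T)] = 0.0293 m.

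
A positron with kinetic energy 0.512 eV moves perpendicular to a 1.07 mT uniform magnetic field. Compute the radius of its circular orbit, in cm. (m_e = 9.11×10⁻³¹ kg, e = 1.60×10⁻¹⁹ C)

Convert the energy: K = 0.512 eV = 8.19×10^-20 J.
v = √(2K/m) = √(2·8.19×10^-20/9.11×10^-31) = 4.24×10^5 m/s.
r = mv/(qB) = (9.11×10^-31)(4.24×10^5) / [(1×1.60×10^-19)(1.07×10^-3)] = 2.26×10^-3 m.

r ≈ 0.226 cm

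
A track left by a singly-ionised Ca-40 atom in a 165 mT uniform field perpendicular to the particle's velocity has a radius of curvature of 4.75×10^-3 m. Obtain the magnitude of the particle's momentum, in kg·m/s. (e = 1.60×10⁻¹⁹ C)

Since qvB = mv²/r, the momentum p = mv = qBr.
p = (1×1.60×10^-19)(0.165)(4.75×10^-3) = 1.25×10^-22 kg·m/s.

p ≈ 1.25×10^-22 kg·m/s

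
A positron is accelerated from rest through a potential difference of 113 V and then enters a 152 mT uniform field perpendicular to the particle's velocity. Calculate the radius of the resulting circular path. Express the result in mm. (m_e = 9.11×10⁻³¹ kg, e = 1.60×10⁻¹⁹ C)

The kinetic energy gained is K = qV = (1×1.60×10^-19)(113) = 1.81×10^-17 J.
v = √(2K/m) = 6.30×10^6 m/s.
r = mv/(qB) = (9.11×10^-31)(6.30×10^6) / [(1×1.60×10^-19)(0.152)] = 2.36×10^-4 m.

r ≈ 0.236 mm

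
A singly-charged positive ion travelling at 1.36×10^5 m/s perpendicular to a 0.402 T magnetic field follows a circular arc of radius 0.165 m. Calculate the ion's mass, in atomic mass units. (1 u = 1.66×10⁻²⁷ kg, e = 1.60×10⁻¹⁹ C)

qvB = mv²/r ⇒ m = qBr/v.
m = (1×1.60×10^-19)(0.402)(0.165) / (1.36×10^5) = 7.80×10^-26 kg = 47.0 u.

m ≈ 47.0 u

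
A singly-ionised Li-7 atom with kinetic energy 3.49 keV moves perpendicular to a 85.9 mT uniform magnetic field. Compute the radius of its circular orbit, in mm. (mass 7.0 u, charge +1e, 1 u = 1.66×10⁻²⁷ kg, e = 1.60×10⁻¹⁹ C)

r ≈ 262 mm

Convert the energy: K = 3.49 keV = 5.58×10^-16 J.
v = √(2K/m) = √(2·5.58×10^-16/1.16×10^-26) = 3.10×10^5 m/s.
r = mv/(qB) = (1.16×10^-26)(3.10×10^5) / [(1×1.60×10^-19)(0.0859)] = 0.262 m.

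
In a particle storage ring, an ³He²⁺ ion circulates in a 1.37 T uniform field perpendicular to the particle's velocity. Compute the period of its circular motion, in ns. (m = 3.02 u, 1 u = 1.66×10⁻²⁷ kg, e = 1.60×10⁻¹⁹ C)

The cyclotron period is independent of speed: T = 2πm/(qB).
T = 2π(5.01×10^-27) / [(2×1.60×10^-19)(1.37)] = 7.18×10^-8 s.

T ≈ 71.8 ns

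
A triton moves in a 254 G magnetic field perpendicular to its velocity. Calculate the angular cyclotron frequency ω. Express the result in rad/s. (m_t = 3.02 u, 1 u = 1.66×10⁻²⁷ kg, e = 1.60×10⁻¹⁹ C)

ω ≈ 8.11×10^5 rad/s

ω = qB/m = (1×1.60×10^-19)(0.0254) / (5.01×10^-27) = 8.11×10^5 rad/s.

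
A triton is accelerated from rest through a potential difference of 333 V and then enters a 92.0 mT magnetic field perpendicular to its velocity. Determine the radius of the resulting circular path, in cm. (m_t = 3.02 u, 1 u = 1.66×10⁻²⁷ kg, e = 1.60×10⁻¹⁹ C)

The kinetic energy gained is K = qV = (1×1.60×10^-19)(333) = 5.33×10^-17 J.
v = √(2K/m) = 1.46×10^5 m/s.
r = mv/(qB) = (5.01×10^-27)(1.46×10^5) / [(1×1.60×10^-19)(0.0920)] = 0.0497 m.

r ≈ 4.97 cm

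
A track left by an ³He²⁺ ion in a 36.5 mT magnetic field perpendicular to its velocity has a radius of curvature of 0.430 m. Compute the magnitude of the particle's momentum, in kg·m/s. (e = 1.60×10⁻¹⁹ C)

Since qvB = mv²/r, the momentum p = mv = qBr.
p = (2×1.60×10^-19)(0.0365)(0.430) = 5.02×10^-21 kg·m/s.

p ≈ 5.02×10^-21 kg·m/s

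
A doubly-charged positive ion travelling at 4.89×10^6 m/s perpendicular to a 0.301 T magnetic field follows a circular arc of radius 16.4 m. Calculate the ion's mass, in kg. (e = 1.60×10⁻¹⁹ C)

qvB = mv²/r ⇒ m = qBr/v.
m = (2×1.60×10^-19)(0.301)(16.4) / (4.89×10^6) = 3.23×10^-25 kg.

m ≈ 3.23×10^-25 kg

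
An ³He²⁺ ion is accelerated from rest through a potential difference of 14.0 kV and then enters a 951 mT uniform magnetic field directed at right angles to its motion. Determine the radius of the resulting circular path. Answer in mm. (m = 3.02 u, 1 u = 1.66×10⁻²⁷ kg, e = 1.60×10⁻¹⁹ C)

r ≈ 22.0 mm

The kinetic energy gained is K = qV = (2×1.60×10^-19)(1.40×10^4) = 4.48×10^-15 J.
v = √(2K/m) = 1.34×10^6 m/s.
r = mv/(qB) = (5.01×10^-27)(1.34×10^6) / [(2×1.60×10^-19)(0.951)] = 0.0220 m.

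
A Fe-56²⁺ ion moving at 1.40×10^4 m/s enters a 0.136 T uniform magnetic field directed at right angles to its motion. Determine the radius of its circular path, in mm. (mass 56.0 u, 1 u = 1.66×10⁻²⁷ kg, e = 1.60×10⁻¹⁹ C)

r ≈ 29.9 mm

The magnetic force provides the centripetal force: qvB = mv²/r, so r = mv/(qB).
r = (9.30×10^-26 kg)(1.40×10^4 m/s) / [(2×1.60×10^-19 C)(0.136 T)] = 0.0299 m.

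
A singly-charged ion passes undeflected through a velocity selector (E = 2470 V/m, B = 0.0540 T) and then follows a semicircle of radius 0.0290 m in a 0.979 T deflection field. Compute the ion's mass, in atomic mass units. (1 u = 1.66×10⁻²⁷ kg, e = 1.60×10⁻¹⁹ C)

v = E/B₁ = 4.57×10^4 m/s.
From r = mv/(qB₂), m = qB₂r/v = (1×1.60×10^-19)(0.979)(0.0290) / (4.57×10^4) = 9.93×10^-26 kg.
In atomic mass units: m = 9.93×10^-26 / 1.66×10^-27 = 59.8 u.

m ≈ 59.8 u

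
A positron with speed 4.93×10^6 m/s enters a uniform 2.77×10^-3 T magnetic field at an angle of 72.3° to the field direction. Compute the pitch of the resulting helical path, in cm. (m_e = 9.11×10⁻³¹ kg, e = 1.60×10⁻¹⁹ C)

pitch ≈ 1.94 cm

The velocity component along B is v∥ = v cos72.3° = 1.50×10^6 m/s.
The cyclotron period T = 2πm/(qB) = 1.29×10^-8 s is set by m, q, B alone.
Pitch = v∥·T = (1.50×10^6)(1.29×10^-8) = 0.0194 m.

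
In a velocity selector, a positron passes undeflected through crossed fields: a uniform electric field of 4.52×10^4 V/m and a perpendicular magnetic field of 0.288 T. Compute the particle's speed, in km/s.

For zero net force, qE = qvB, so v = E/B.
v = (4.52×10^4) / (0.288) = 1.57×10^5 m/s.

v ≈ 157 km/s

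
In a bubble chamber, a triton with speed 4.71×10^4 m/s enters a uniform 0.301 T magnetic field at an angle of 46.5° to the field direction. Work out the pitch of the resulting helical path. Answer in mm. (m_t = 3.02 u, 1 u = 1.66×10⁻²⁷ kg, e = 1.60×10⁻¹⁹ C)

pitch ≈ 21.2 mm

The velocity component along B is v∥ = v cos46.5° = 3.24×10^4 m/s.
The cyclotron period T = 2πm/(qB) = 6.54×10^-7 s is set by m, q, B alone.
Pitch = v∥·T = (3.24×10^4)(6.54×10^-7) = 0.0212 m.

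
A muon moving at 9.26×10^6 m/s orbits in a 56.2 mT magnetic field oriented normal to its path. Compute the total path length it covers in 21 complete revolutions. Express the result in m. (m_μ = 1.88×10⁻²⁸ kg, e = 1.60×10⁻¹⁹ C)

L ≈ 25.5 m

r = mv/(qB) = 0.194 m, so one revolution covers 2πr = 1.22 m.
In 21 revolutions: L = 21·2πr = 25.5 m.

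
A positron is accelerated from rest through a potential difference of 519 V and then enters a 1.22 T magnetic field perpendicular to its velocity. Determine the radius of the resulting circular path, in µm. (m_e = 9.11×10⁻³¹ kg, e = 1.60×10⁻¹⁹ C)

The kinetic energy gained is K = qV = (1×1.60×10^-19)(519) = 8.30×10^-17 J.
v = √(2K/m) = 1.35×10^7 m/s.
r = mv/(qB) = (9.11×10^-31)(1.35×10^7) / [(1×1.60×10^-19)(1.22)] = 6.30×10^-5 m.

r ≈ 63.0 µm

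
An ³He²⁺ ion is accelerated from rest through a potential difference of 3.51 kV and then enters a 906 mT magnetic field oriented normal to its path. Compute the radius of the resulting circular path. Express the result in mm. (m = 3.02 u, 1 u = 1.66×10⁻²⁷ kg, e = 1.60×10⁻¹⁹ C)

The kinetic energy gained is K = qV = (2×1.60×10^-19)(3510) = 1.12×10^-15 J.
v = √(2K/m) = 6.69×10^5 m/s.
r = mv/(qB) = (5.01×10^-27)(6.69×10^5) / [(2×1.60×10^-19)(0.906)] = 0.0116 m.

r ≈ 11.6 mm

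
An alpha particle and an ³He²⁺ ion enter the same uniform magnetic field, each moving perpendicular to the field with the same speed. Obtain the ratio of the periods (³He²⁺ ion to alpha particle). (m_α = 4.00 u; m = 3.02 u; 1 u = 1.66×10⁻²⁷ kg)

T = 2πm/(qB) is independent of speed, so T₂/T₁ = (m₂/q₂)/(m₁/q₁).
T_{³He²⁺ ion}/T_{alpha particle} = (5.01×10^-27/2e) / (6.64×10^-27/2e) = 0.755.

ratio ≈ 0.755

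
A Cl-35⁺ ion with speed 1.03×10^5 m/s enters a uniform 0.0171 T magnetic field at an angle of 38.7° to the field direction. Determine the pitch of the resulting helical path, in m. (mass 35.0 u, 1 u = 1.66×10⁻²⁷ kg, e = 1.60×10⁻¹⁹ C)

The velocity component along B is v∥ = v cos38.7° = 8.04×10^4 m/s.
The cyclotron period T = 2πm/(qB) = 1.33×10^-4 s is set by m, q, B alone.
Pitch = v∥·T = (8.04×10^4)(1.33×10^-4) = 10.7 m.

pitch ≈ 10.7 m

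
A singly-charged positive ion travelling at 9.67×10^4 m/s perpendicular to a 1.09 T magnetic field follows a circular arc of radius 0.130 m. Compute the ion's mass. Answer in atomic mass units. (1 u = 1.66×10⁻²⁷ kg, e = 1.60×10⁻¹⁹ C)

m ≈ 141 u

qvB = mv²/r ⇒ m = qBr/v.
m = (1×1.60×10^-19)(1.09)(0.130) / (9.67×10^4) = 2.34×10^-25 kg = 141 u.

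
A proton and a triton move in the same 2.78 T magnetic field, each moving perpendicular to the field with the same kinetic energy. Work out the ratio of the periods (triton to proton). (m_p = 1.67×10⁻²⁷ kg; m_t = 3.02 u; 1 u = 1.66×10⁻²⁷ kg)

T = 2πm/(qB) is independent of speed, so T₂/T₁ = (m₂/q₂)/(m₁/q₁).
T_{triton}/T_{proton} = (5.01×10^-27/1e) / (1.67×10^-27/1e) = 3.00.

ratio ≈ 3.00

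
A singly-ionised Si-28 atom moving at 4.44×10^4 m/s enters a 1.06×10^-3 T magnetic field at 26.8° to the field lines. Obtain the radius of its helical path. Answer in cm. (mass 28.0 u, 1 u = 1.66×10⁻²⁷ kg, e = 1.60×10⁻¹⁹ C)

r ≈ 549 cm

Only the perpendicular component v⊥ = v sin26.8° = 2.00×10^4 m/s is bent by the field.
r = m v⊥ /(qB) = (4.65×10^-26)(2.00×10^4) / [(1×1.60×10^-19)(1.06×10^-3)] = 5.49 m.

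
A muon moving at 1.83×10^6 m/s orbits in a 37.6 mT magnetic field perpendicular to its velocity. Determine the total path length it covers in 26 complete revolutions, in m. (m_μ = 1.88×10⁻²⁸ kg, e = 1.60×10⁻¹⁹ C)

r = mv/(qB) = 0.0572 m, so one revolution covers 2πr = 0.359 m.
In 26 revolutions: L = 26·2πr = 9.34 m.

L ≈ 9.34 m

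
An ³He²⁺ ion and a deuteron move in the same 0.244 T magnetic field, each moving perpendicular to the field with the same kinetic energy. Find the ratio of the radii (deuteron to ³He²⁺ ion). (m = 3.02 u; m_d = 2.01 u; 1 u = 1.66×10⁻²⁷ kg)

r = √(2mK)/(qB) ⇒ at equal K, r ∝ √m/q.
r_{deuteron}/r_{³He²⁺ ion} = 1.63.

ratio ≈ 1.63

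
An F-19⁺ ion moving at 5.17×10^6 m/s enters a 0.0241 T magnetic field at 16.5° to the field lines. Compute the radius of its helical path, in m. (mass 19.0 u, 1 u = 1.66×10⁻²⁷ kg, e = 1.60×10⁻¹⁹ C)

Only the perpendicular component v⊥ = v sin16.5° = 1.47×10^6 m/s is bent by the field.
r = m v⊥ /(qB) = (3.15×10^-26)(1.47×10^6) / [(1×1.60×10^-19)(0.0241)] = 12.0 m.

r ≈ 12.0 m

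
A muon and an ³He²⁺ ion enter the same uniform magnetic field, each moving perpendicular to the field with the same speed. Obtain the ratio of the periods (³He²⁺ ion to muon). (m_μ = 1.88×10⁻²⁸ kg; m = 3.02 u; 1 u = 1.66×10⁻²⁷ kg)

T = 2πm/(qB) is independent of speed, so T₂/T₁ = (m₂/q₂)/(m₁/q₁).
T_{³He²⁺ ion}/T_{muon} = (5.01×10^-27/2e) / (1.88×10^-28/1e) = 13.3.

ratio ≈ 13.3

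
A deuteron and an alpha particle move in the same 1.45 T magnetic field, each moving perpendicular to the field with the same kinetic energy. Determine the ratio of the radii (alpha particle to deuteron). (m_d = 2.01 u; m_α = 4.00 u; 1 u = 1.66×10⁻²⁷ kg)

ratio ≈ 0.705

r = √(2mK)/(qB) ⇒ at equal K, r ∝ √m/q.
r_{alpha particle}/r_{deuteron} = 0.705.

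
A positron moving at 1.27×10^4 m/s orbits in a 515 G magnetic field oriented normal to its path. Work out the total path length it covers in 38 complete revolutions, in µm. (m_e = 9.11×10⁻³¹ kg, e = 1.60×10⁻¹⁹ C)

r = mv/(qB) = 1.40×10^-6 m, so one revolution covers 2πr = 8.82×10^-6 m.
In 38 revolutions: L = 38·2πr = 3.35×10^-4 m.

L ≈ 335 µm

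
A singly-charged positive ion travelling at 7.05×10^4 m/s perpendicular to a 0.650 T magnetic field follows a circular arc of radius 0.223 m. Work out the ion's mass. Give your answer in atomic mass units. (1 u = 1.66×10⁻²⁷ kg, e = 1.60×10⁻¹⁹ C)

qvB = mv²/r ⇒ m = qBr/v.
m = (1×1.60×10^-19)(0.650)(0.223) / (7.05×10^4) = 3.29×10^-25 kg = 198 u.

m ≈ 198 u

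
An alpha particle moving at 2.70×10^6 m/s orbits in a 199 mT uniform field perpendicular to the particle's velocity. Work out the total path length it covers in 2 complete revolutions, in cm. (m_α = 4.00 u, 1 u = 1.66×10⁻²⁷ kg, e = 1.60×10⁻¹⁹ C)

r = mv/(qB) = 0.282 m, so one revolution covers 2πr = 1.77 m.
In 2 revolutions: L = 2·2πr = 3.54 m.

L ≈ 354 cm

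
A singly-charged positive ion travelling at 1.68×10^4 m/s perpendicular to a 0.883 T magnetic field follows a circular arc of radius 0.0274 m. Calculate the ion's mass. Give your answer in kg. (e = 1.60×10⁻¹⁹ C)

m ≈ 2.30×10^-25 kg

qvB = mv²/r ⇒ m = qBr/v.
m = (1×1.60×10^-19)(0.883)(0.0274) / (1.68×10^4) = 2.30×10^-25 kg.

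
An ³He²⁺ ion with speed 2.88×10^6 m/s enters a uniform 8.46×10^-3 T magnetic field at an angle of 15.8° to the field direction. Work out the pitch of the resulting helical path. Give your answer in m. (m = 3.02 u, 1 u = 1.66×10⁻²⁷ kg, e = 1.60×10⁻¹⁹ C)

pitch ≈ 32.2 m

The velocity component along B is v∥ = v cos15.8° = 2.77×10^6 m/s.
The cyclotron period T = 2πm/(qB) = 1.16×10^-5 s is set by m, q, B alone.
Pitch = v∥·T = (2.77×10^6)(1.16×10^-5) = 32.2 m.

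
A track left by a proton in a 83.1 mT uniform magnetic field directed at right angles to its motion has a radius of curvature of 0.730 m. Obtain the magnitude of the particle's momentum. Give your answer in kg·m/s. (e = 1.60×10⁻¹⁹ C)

Since qvB = mv²/r, the momentum p = mv = qBr.
p = (1×1.60×10^-19)(0.0831)(0.730) = 9.71×10^-21 kg·m/s.

p ≈ 9.71×10^-21 kg·m/s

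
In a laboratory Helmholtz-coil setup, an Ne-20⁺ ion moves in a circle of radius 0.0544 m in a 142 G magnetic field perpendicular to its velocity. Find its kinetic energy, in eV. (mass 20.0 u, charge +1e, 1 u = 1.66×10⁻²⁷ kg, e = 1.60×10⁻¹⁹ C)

v = qBr/m = (1×1.60×10^-19)(0.0142)(0.0544) / (3.32×10^-26) = 3720 m/s.
K = ½mv² = 0.5·(3.32×10^-26)·(3720)² = 2.30×10^-19 J = 1.44 eV.

K ≈ 1.44 eV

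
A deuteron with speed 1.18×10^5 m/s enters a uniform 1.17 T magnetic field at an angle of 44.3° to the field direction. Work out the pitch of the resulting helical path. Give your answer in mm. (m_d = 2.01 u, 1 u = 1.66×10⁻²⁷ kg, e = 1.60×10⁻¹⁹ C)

The velocity component along B is v∥ = v cos44.3° = 8.45×10^4 m/s.
The cyclotron period T = 2πm/(qB) = 1.12×10^-7 s is set by m, q, B alone.
Pitch = v∥·T = (8.45×10^4)(1.12×10^-7) = 9.46×10^-3 m.

pitch ≈ 9.46 mm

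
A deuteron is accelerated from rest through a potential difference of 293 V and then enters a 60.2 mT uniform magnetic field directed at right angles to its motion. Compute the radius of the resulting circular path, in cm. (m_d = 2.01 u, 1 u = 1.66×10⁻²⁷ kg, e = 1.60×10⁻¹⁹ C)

The kinetic energy gained is K = qV = (1×1.60×10^-19)(293) = 4.69×10^-17 J.
v = √(2K/m) = 1.68×10^5 m/s.
r = mv/(qB) = (3.34×10^-27)(1.68×10^5) / [(1×1.60×10^-19)(0.0602)] = 0.0581 m.

r ≈ 5.81 cm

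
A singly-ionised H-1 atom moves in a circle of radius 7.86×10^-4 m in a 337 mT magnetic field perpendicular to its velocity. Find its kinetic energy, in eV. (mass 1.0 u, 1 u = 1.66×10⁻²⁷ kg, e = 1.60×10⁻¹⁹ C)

v = qBr/m = (1×1.60×10^-19)(0.337)(7.86×10^-4) / (1.66×10^-27) = 2.55×10^4 m/s.
K = ½mv² = 0.5·(1.66×10^-27)·(2.55×10^4)² = 5.41×10^-19 J = 3.38 eV.

K ≈ 3.38 eV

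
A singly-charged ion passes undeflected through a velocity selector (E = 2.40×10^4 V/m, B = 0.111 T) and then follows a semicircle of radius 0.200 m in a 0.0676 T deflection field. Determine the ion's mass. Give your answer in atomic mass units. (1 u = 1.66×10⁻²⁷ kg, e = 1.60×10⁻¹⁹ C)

v = E/B₁ = 2.16×10^5 m/s.
From r = mv/(qB₂), m = qB₂r/v = (1×1.60×10^-19)(0.0676)(0.200) / (2.16×10^5) = 1.00×10^-26 kg.
In atomic mass units: m = 1.00×10^-26 / 1.66×10^-27 = 6.03 u.

m ≈ 6.03 u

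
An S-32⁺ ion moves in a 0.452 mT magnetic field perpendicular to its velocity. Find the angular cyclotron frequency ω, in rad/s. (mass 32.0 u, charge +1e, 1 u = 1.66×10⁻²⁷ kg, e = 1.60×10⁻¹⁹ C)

ω = qB/m = (1×1.60×10^-19)(4.52×10^-4) / (5.31×10^-26) = 1360 rad/s.

ω ≈ 1360 rad/s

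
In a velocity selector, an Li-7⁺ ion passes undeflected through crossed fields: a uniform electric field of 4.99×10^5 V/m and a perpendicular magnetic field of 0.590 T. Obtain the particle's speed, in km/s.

v ≈ 846 km/s

For zero net force, qE = qvB, so v = E/B.
v = (4.99×10^5) / (0.590) = 8.46×10^5 m/s.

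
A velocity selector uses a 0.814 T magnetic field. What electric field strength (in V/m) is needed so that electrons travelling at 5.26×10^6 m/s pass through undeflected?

qE = qvB ⇒ E = vB = (5.26×10^6)(0.814) = 4.28×10^6 V/m.

E ≈ 4.28×10^6 V/m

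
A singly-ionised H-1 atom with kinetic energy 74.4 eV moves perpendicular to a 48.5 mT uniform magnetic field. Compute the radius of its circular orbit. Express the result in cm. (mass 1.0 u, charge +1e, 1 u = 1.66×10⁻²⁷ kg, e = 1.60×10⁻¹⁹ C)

r ≈ 2.56 cm

Convert the energy: K = 74.4 eV = 1.19×10^-17 J.
v = √(2K/m) = √(2·1.19×10^-17/1.66×10^-27) = 1.20×10^5 m/s.
r = mv/(qB) = (1.66×10^-27)(1.20×10^5) / [(1×1.60×10^-19)(0.0485)] = 0.0256 m.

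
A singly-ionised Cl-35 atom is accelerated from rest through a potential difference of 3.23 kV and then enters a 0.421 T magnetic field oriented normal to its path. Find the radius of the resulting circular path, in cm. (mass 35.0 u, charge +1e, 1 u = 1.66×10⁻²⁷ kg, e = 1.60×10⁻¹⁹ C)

The kinetic energy gained is K = qV = (1×1.60×10^-19)(3230) = 5.17×10^-16 J.
v = √(2K/m) = 1.33×10^5 m/s.
r = mv/(qB) = (5.81×10^-26)(1.33×10^5) / [(1×1.60×10^-19)(0.421)] = 0.115 m.

r ≈ 11.5 cm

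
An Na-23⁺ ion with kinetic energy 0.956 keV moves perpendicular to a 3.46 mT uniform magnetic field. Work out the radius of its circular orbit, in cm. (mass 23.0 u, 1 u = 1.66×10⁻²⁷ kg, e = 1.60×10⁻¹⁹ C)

Convert the energy: K = 0.956 keV = 1.53×10^-16 J.
v = √(2K/m) = √(2·1.53×10^-16/3.82×10^-26) = 8.95×10^4 m/s.
r = mv/(qB) = (3.82×10^-26)(8.95×10^4) / [(1×1.60×10^-19)(3.46×10^-3)] = 6.17 m.

r ≈ 617 cm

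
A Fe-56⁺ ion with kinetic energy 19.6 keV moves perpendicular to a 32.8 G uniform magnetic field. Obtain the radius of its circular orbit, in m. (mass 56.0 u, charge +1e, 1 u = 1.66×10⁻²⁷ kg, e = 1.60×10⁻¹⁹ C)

r ≈ 46.0 m

Convert the energy: K = 19.6 keV = 3.14×10^-15 J.
v = √(2K/m) = √(2·3.14×10^-15/9.30×10^-26) = 2.60×10^5 m/s.
r = mv/(qB) = (9.30×10^-26)(2.60×10^5) / [(1×1.60×10^-19)(3.28×10^-3)] = 46.0 m.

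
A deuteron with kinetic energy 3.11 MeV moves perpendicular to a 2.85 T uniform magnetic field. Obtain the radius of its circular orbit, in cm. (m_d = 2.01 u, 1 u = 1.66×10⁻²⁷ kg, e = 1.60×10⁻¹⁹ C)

Convert the energy: K = 3.11 MeV = 4.98×10^-13 J.
v = √(2K/m) = √(2·4.98×10^-13/3.34×10^-27) = 1.73×10^7 m/s.
r = mv/(qB) = (3.34×10^-27)(1.73×10^7) / [(1×1.60×10^-19)(2.85)] = 0.126 m.

r ≈ 12.6 cm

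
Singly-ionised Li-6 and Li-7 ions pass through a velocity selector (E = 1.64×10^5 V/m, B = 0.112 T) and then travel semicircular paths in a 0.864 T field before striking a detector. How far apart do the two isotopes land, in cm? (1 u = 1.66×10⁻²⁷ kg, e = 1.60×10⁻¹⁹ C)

Both emerge at v = E/B₁ = 1.46×10^6 m/s.
r = mv/(qB₂), so r₁ = 0.1055 m and r₂ = 0.1231 m, giving Δr = 0.0176 m.
After a semicircle each ion lands a diameter 2r from the entry slit, so the separation is 2Δr = 0.0352 m.

Δd ≈ 3.52 cm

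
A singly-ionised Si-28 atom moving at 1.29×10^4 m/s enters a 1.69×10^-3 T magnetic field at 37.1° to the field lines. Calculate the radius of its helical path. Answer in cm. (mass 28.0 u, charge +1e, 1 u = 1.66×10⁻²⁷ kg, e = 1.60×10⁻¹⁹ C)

Only the perpendicular component v⊥ = v sin37.1° = 7780 m/s is bent by the field.
r = m v⊥ /(qB) = (4.65×10^-26)(7780) / [(1×1.60×10^-19)(1.69×10^-3)] = 1.34 m.

r ≈ 134 cm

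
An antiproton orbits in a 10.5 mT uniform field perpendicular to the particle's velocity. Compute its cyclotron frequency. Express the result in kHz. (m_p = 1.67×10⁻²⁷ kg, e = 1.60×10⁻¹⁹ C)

f ≈ 160 kHz

f = qB/(2πm) = (1×1.60×10^-19)(0.0105) / [2π(1.67×10^-27)] = 1.60×10^5 Hz.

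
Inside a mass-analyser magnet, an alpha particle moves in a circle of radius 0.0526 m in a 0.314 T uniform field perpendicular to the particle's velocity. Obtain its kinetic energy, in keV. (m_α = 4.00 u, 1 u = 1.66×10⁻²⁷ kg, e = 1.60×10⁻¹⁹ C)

v = qBr/m = (2×1.60×10^-19)(0.314)(0.0526) / (6.64×10^-27) = 7.96×10^5 m/s.
K = ½mv² = 0.5·(6.64×10^-27)·(7.96×10^5)² = 2.10×10^-15 J = 13.1 keV.

K ≈ 13.1 keV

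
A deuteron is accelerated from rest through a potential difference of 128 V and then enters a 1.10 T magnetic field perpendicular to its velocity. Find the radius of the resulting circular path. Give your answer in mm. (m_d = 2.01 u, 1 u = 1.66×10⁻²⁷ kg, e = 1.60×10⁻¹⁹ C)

r ≈ 2.10 mm

The kinetic energy gained is K = qV = (1×1.60×10^-19)(128) = 2.05×10^-17 J.
v = √(2K/m) = 1.11×10^5 m/s.
r = mv/(qB) = (3.34×10^-27)(1.11×10^5) / [(1×1.60×10^-19)(1.10)] = 2.10×10^-3 m.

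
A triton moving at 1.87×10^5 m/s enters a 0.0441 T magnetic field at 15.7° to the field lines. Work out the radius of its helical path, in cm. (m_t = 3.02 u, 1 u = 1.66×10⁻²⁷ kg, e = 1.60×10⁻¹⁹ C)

r ≈ 3.60 cm

Only the perpendicular component v⊥ = v sin15.7° = 5.06×10^4 m/s is bent by the field.
r = m v⊥ /(qB) = (5.01×10^-27)(5.06×10^4) / [(1×1.60×10^-19)(0.0441)] = 0.0360 m.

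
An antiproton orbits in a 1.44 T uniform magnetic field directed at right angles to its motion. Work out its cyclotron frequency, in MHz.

f ≈ 22.0 MHz

f = qB/(2πm) = (1×1.60×10^-19)(1.44) / [2π(1.67×10^-27)] = 2.20×10^7 Hz.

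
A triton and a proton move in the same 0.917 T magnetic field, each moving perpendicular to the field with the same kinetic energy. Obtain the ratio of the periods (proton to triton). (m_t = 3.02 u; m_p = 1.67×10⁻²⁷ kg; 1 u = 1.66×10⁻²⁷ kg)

T = 2πm/(qB) is independent of speed, so T₂/T₁ = (m₂/q₂)/(m₁/q₁).
T_{proton}/T_{triton} = (1.67×10^-27/1e) / (5.01×10^-27/1e) = 0.333.

ratio ≈ 0.333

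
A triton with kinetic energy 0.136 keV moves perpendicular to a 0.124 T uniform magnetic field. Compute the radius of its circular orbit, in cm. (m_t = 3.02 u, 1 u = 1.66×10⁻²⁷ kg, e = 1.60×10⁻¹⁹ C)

Convert the energy: K = 0.136 keV = 2.18×10^-17 J.
v = √(2K/m) = √(2·2.18×10^-17/5.01×10^-27) = 9.32×10^4 m/s.
r = mv/(qB) = (5.01×10^-27)(9.32×10^4) / [(1×1.60×10^-19)(0.124)] = 0.0235 m.

r ≈ 2.35 cm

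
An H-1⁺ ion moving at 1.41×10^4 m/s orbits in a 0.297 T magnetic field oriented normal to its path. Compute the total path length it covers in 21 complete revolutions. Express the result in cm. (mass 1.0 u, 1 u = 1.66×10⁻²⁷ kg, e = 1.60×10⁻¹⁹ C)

L ≈ 6.50 cm

r = mv/(qB) = 4.93×10^-4 m, so one revolution covers 2πr = 3.09×10^-3 m.
In 21 revolutions: L = 21·2πr = 0.0650 m.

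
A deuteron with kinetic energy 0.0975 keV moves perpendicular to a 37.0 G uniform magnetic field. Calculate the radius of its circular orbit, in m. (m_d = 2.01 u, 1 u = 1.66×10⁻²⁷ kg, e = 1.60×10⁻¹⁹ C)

Convert the energy: K = 0.0975 keV = 1.56×10^-17 J.
v = √(2K/m) = √(2·1.56×10^-17/3.34×10^-27) = 9.67×10^4 m/s.
r = mv/(qB) = (3.34×10^-27)(9.67×10^4) / [(1×1.60×10^-19)(3.70×10^-3)] = 0.545 m.

r ≈ 0.545 m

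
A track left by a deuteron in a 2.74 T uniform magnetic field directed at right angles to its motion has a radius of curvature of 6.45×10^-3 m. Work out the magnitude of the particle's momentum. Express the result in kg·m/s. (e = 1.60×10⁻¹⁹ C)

Since qvB = mv²/r, the momentum p = mv = qBr.
p = (1×1.60×10^-19)(2.74)(6.45×10^-3) = 2.83×10^-21 kg·m/s.

p ≈ 2.83×10^-21 kg·m/s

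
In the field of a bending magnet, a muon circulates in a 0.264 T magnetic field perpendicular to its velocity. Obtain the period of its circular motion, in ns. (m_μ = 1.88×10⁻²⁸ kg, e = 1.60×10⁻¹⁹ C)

The cyclotron period is independent of speed: T = 2πm/(qB).
T = 2π(1.88×10^-28) / [(1×1.60×10^-19)(0.264)] = 2.80×10^-8 s.

T ≈ 28.0 ns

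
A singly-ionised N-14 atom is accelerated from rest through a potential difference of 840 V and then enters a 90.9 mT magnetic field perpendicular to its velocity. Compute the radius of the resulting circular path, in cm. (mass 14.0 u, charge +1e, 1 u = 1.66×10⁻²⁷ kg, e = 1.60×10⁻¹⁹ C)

The kinetic energy gained is K = qV = (1×1.60×10^-19)(840) = 1.34×10^-16 J.
v = √(2K/m) = 1.08×10^5 m/s.
r = mv/(qB) = (2.32×10^-26)(1.08×10^5) / [(1×1.60×10^-19)(0.0909)] = 0.172 m.

r ≈ 17.2 cm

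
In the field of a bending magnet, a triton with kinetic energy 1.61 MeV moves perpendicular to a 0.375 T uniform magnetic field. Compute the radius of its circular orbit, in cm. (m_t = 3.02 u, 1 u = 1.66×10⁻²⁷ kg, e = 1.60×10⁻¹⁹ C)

r ≈ 84.7 cm

Convert the energy: K = 1.61 MeV = 2.58×10^-13 J.
v = √(2K/m) = √(2·2.58×10^-13/5.01×10^-27) = 1.01×10^7 m/s.
r = mv/(qB) = (5.01×10^-27)(1.01×10^7) / [(1×1.60×10^-19)(0.375)] = 0.847 m.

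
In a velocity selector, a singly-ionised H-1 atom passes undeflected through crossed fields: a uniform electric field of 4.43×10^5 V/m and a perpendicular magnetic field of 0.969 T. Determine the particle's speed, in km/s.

For zero net force, qE = qvB, so v = E/B.
v = (4.43×10^5) / (0.969) = 4.57×10^5 m/s.

v ≈ 457 km/s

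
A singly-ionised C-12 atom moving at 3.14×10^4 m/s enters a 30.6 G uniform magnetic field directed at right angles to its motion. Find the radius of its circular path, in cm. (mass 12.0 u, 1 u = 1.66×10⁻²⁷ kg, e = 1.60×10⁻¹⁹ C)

The magnetic force provides the centripetal force: qvB = mv²/r, so r = mv/(qB).
r = (1.99×10^-26 kg)(3.14×10^4 m/s) / [(1×1.60×10^-19 C)(3.06×10^-3 T)] = 1.28 m.

r ≈ 128 cm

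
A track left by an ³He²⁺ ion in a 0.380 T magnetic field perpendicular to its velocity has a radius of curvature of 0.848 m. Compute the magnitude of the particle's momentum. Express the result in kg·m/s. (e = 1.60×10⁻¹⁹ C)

p ≈ 1.03×10^-19 kg·m/s

Since qvB = mv²/r, the momentum p = mv = qBr.
p = (2×1.60×10^-19)(0.380)(0.848) = 1.03×10^-19 kg·m/s.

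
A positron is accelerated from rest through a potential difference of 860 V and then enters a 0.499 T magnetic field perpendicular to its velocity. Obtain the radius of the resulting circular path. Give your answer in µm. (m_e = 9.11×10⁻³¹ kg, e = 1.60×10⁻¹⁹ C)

The kinetic energy gained is K = qV = (1×1.60×10^-19)(860) = 1.38×10^-16 J.
v = √(2K/m) = 1.74×10^7 m/s.
r = mv/(qB) = (9.11×10^-31)(1.74×10^7) / [(1×1.60×10^-19)(0.499)] = 1.98×10^-4 m.

r ≈ 198 µm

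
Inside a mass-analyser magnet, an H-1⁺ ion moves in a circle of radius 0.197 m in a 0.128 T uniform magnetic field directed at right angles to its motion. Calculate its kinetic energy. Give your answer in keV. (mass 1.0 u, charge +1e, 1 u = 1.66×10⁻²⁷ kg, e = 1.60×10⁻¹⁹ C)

K ≈ 30.6 keV

v = qBr/m = (1×1.60×10^-19)(0.128)(0.197) / (1.66×10^-27) = 2.43×10^6 m/s.
K = ½mv² = 0.5·(1.66×10^-27)·(2.43×10^6)² = 4.90×10^-15 J = 30.6 keV.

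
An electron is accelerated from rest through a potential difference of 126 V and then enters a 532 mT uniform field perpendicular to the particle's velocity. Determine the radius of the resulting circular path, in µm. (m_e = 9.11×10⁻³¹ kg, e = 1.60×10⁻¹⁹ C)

r ≈ 71.2 µm

The kinetic energy gained is K = qV = (1×1.60×10^-19)(126) = 2.02×10^-17 J.
v = √(2K/m) = 6.65×10^6 m/s.
r = mv/(qB) = (9.11×10^-31)(6.65×10^6) / [(1×1.60×10^-19)(0.532)] = 7.12×10^-5 m.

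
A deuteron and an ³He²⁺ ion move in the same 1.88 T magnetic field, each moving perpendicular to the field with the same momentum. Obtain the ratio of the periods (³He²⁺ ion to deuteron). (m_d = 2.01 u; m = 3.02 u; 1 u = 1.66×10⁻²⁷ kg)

T = 2πm/(qB) is independent of speed, so T₂/T₁ = (m₂/q₂)/(m₁/q₁).
T_{³He²⁺ ion}/T_{deuteron} = (5.01×10^-27/2e) / (3.34×10^-27/1e) = 0.751.

ratio ≈ 0.751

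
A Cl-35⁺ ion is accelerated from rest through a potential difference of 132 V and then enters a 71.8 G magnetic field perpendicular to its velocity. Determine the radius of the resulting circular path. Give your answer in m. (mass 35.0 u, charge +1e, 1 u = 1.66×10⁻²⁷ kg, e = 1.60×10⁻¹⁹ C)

The kinetic energy gained is K = qV = (1×1.60×10^-19)(132) = 2.11×10^-17 J.
v = √(2K/m) = 2.70×10^4 m/s.
r = mv/(qB) = (5.81×10^-26)(2.70×10^4) / [(1×1.60×10^-19)(7.18×10^-3)] = 1.36 m.

r ≈ 1.36 m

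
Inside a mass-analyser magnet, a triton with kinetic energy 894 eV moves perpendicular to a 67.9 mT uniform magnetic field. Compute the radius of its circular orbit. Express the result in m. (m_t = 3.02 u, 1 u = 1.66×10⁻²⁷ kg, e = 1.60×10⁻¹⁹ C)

r ≈ 0.110 m

Convert the energy: K = 894 eV = 1.43×10^-16 J.
v = √(2K/m) = √(2·1.43×10^-16/5.01×10^-27) = 2.39×10^5 m/s.
r = mv/(qB) = (5.01×10^-27)(2.39×10^5) / [(1×1.60×10^-19)(0.0679)] = 0.110 m.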